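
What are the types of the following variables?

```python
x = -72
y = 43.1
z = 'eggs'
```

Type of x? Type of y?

x is int; y is float

int, float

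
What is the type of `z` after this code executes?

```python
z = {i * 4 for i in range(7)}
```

A set comprehension {expr for x in iterable} produces a set

set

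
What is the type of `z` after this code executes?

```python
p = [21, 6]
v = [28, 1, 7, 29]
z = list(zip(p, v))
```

list(zip(...)) returns a list of tuples

list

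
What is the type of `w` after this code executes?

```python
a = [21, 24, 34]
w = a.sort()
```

list.sort() returns None (sorts in place)

NoneType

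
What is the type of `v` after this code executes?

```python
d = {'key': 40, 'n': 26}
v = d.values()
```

.values() returns a dict_values view object

dict_values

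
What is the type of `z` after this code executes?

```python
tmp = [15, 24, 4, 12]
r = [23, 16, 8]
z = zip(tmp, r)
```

zip() returns a zip iterator object

zip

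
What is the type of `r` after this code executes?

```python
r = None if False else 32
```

Ternary: condition is False, else branch (32) taken → int

int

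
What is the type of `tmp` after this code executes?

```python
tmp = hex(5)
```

hex() returns str representation

str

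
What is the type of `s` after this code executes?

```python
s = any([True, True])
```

any() returns bool

bool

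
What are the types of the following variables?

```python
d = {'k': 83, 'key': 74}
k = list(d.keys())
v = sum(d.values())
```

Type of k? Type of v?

list(...) returns list; sum of int values returns int

list, int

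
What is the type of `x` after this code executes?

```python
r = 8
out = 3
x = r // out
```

int // int returns int (8 // 3 = 2)

int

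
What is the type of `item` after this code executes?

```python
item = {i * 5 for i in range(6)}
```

A set comprehension {expr for x in iterable} produces a set

set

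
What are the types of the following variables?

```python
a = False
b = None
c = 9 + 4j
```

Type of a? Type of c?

a is bool; c is complex

bool, complex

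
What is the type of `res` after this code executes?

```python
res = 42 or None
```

'or' returns first truthy value (42, int)

int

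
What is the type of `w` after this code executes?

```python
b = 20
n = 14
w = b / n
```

int / int always returns float in Python 3 (20 / 14 = 1.42857)

float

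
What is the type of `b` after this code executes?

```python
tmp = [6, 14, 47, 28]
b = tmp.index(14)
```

list.index() returns int

int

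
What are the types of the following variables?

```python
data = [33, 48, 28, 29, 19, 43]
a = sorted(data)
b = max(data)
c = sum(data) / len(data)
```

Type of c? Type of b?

int / int returns float; max of ints returns int

float, int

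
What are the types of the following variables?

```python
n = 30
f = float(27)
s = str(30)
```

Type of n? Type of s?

n is int; s is str

int, str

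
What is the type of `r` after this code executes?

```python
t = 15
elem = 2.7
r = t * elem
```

int * float returns float (15 * 2.7 = 40.5)

float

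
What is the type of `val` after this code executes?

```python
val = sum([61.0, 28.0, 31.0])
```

sum() of floats returns float

float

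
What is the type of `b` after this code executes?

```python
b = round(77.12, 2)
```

round() with ndigits arg returns float

float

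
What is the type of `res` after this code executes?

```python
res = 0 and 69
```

'and' returns the first falsy value (0, which is int)

int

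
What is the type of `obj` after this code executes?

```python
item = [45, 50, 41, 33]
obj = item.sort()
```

list.sort() returns None (sorts in place)

NoneType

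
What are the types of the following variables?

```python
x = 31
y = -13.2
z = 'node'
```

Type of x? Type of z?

x is int; z is str

int, str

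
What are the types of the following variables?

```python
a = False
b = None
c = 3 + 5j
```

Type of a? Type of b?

a is bool; b is NoneType

bool, NoneType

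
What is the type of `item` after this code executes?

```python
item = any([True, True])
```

any() returns bool

bool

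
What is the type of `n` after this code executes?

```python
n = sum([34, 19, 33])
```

sum() of ints returns int

int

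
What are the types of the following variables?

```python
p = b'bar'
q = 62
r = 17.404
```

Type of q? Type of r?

q is int; r is float

int, float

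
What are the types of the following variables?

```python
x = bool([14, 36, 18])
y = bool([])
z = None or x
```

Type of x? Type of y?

bool() returns bool; bool() returns bool

bool, bool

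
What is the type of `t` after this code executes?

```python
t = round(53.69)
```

round() with no ndigits arg returns int

int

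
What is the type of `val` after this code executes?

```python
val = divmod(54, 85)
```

divmod() returns a tuple (quotient, remainder)

tuple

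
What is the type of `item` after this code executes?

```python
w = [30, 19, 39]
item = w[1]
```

Indexing a list of ints returns int (w[1] = 19)

int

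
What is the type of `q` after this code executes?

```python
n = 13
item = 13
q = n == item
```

Equality comparison returns bool

bool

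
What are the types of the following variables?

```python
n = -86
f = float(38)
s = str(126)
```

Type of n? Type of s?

n is int; s is str

int, str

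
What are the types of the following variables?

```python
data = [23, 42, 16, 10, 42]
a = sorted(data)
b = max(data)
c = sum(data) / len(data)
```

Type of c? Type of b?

int / int returns float; max of ints returns int

float, int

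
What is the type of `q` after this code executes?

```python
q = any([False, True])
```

any() returns bool

bool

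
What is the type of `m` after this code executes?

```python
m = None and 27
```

'and' returns first falsy value (None)

NoneType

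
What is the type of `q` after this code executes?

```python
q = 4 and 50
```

'and' returns the last value when all truthy (50, which is int)

int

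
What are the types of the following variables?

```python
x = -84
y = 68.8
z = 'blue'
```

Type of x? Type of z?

x is int; z is str

int, str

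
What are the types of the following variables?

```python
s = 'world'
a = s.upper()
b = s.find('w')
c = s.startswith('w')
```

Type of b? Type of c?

str.find() returns int; str.startswith() returns bool

int, bool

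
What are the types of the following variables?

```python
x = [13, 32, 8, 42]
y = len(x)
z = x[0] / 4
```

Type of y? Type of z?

len() returns int; int / int returns float

int, float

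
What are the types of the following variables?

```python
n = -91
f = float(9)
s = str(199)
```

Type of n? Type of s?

n is int; s is str

int, str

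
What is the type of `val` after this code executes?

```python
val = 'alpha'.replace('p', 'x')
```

str.replace() returns str

str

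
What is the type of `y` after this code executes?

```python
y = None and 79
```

'and' returns first falsy value (None)

NoneType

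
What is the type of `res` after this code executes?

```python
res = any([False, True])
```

any() returns bool

bool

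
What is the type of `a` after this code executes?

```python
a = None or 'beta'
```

'or' with None returns the other value ('beta', str)

str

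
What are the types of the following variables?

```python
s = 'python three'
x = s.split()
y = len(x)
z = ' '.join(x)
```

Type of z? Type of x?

str.join() returns str; str.split() returns list

str, list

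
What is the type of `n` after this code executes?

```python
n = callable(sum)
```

callable() returns bool

bool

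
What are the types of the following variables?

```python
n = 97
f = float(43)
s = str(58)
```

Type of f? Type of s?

f is float; s is str

float, str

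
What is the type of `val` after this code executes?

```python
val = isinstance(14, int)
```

isinstance() returns bool

bool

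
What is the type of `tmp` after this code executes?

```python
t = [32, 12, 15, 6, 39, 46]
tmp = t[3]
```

Indexing a list of ints returns int (t[3] = 6)

int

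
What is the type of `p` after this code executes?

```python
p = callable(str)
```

callable() returns bool

bool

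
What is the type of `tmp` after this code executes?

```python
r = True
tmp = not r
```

'not' always returns bool

bool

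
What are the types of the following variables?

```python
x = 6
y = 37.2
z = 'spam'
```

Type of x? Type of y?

x is int; y is float

int, float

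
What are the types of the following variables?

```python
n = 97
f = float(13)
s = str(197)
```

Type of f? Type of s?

f is float; s is str

float, str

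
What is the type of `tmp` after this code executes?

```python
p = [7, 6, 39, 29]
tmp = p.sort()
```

list.sort() returns None (sorts in place)

NoneType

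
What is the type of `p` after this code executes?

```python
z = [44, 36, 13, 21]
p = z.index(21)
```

list.index() returns int

int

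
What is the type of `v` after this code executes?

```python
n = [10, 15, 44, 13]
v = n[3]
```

Indexing a list of ints returns int (n[3] = 13)

int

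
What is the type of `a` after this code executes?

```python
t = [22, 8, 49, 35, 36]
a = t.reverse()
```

list.reverse() returns None

NoneType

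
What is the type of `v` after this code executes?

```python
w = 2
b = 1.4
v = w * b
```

int * float returns float (2 * 1.4 = 2.8)

float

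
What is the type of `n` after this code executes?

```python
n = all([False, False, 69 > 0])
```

all() returns bool

bool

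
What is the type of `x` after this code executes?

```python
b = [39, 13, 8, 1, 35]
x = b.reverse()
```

list.reverse() returns None

NoneType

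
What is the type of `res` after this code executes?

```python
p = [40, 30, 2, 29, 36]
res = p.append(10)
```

list.append() returns None (mutates in place)

NoneType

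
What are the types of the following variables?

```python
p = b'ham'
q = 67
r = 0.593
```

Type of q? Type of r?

q is int; r is float

int, float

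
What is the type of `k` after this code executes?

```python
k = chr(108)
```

chr() returns str (single character)

str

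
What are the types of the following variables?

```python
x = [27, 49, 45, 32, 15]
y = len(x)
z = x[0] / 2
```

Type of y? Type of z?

len() returns int; int / int returns float

int, float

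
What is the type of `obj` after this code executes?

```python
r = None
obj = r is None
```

'is' comparison returns bool

bool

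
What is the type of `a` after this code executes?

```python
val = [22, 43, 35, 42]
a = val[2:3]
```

Slicing a list always returns a list

list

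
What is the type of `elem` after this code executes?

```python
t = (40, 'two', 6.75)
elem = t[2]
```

Index 2 of tuple is 6.75 which is float

float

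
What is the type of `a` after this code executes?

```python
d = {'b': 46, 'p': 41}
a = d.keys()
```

.keys() returns a dict_keys view object

dict_keys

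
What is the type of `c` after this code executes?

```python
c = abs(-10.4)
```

abs() of float returns float

float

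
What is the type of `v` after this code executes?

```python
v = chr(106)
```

chr() returns str (single character)

str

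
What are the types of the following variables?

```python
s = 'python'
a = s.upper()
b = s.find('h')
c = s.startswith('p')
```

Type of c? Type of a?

str.startswith() returns bool; str.upper() returns str

bool, str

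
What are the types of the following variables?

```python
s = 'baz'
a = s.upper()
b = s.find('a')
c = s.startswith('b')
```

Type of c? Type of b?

str.startswith() returns bool; str.find() returns int

bool, int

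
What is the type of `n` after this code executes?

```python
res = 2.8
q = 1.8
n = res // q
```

float // float returns float (floor division preserves float type)

float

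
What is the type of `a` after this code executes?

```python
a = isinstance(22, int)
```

isinstance() returns bool

bool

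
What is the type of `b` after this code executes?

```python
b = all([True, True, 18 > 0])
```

all() returns bool

bool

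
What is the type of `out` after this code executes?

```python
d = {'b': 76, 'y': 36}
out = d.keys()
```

.keys() returns a dict_keys view object

dict_keys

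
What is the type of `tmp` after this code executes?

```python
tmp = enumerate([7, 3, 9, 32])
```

enumerate() returns an enumerate iterator object

enumerate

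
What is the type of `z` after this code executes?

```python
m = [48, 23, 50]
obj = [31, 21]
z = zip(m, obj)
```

zip() returns a zip iterator object

zip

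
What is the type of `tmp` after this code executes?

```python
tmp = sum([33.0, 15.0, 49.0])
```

sum() of floats returns float

float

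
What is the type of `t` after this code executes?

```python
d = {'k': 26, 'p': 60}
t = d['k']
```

Accessing dict[str, int] with key 'k' returns int value 26

int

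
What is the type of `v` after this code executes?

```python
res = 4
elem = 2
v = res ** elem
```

int ** positive int returns int (4 ** 2 = 16)

int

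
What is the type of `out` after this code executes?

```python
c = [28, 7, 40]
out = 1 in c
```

'in' operator returns bool

bool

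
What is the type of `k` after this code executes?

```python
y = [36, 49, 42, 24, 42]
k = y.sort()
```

list.sort() returns None (sorts in place)

NoneType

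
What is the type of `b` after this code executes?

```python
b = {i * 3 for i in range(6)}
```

A set comprehension {expr for x in iterable} produces a set

set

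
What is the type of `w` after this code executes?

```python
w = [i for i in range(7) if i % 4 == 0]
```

A list comprehension [...] produces a list

list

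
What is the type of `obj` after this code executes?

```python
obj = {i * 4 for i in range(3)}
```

A set comprehension {expr for x in iterable} produces a set

set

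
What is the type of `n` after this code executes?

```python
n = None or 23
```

'or' with None returns the other value (23, int)

int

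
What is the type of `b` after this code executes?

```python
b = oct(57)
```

oct() returns str representation

str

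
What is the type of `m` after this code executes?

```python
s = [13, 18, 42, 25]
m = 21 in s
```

'in' operator returns bool

bool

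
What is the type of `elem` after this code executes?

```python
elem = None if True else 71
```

Ternary: condition is True, if branch (None) taken → NoneType

NoneType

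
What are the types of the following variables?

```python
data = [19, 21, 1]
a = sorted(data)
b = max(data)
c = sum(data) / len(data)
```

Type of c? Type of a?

int / int returns float; sorted() returns list

float, list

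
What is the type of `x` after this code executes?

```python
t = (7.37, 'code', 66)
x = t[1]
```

Index 1 of tuple is 'code' which is str

str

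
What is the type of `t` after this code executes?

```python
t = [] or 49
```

'or' returns first truthy value (49, which is int)

int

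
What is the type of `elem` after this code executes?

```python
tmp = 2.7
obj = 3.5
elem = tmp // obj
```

float // float returns float (floor division preserves float type)

float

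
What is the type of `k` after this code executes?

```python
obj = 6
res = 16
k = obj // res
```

int // int returns int (6 // 16 = 0)

int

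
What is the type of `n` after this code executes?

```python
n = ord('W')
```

ord() returns int (Unicode code point)

int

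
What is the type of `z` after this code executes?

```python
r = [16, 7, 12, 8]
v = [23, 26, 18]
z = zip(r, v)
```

zip() returns a zip iterator object

zip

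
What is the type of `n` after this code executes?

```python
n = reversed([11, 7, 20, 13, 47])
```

reversed() on a list returns a list_reverseiterator

list_reverseiterator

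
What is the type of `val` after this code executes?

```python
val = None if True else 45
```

Ternary: condition is True, if branch (None) taken → NoneType

NoneType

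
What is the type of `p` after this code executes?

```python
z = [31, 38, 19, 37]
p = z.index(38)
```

list.index() returns int

int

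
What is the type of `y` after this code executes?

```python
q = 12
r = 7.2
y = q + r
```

int + float returns float (12 + 7.2 = 19.2)

float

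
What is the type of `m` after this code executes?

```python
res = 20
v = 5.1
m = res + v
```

int + float returns float (20 + 5.1 = 25.1)

float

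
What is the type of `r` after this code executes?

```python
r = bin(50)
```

bin() returns str representation

str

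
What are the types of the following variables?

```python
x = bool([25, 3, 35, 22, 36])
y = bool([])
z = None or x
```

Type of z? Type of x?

None or <bool> returns the bool; bool() returns bool

bool, bool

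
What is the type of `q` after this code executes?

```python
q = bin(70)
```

bin() returns str representation

str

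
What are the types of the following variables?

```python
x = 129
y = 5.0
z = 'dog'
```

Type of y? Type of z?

y is float; z is str

float, str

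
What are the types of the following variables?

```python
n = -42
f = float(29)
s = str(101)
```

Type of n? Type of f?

n is int; f is float

int, float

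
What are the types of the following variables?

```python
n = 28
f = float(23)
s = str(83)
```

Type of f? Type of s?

f is float; s is str

float, str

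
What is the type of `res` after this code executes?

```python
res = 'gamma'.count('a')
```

str.count() returns int

int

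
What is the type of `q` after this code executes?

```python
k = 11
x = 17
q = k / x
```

int / int always returns float in Python 3 (11 / 17 = 0.647059)

float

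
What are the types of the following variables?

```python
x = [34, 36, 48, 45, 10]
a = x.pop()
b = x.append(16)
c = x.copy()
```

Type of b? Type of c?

list.append() returns None; list.copy() returns list

NoneType, list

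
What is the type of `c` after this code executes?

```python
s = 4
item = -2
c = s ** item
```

int ** negative int returns float

float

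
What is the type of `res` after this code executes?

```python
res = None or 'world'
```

'or' with None returns the other value ('world', str)

str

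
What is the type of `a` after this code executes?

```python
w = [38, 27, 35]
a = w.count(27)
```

list.count() returns int

int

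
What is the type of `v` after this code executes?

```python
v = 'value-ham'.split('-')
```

str.split() returns list

list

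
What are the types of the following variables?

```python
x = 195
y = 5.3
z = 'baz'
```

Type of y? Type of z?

y is float; z is str

float, str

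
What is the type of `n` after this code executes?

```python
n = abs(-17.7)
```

abs() of float returns float

float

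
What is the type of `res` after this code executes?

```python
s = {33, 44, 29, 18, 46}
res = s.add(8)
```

set.add() returns None (mutates in place)

NoneType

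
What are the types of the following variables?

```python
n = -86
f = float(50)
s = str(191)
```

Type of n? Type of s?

n is int; s is str

int, str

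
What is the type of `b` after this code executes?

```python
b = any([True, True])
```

any() returns bool

bool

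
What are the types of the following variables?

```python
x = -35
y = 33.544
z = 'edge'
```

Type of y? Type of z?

y is float; z is str

float, str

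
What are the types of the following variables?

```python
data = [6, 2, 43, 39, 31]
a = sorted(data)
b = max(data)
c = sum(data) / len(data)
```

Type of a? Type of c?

sorted() returns list; int / int returns float

list, float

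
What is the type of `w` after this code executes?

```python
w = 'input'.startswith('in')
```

str.startswith() returns bool

bool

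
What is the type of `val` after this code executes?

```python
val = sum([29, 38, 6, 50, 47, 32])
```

sum() of ints returns int

int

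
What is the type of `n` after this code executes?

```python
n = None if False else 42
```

Ternary: condition is False, else branch (42) taken → int

int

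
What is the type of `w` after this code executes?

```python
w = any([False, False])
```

any() returns bool

bool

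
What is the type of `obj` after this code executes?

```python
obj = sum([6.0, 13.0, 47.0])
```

sum() of floats returns float

float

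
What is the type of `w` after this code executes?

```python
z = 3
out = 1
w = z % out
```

int % int returns int (3 % 1 = 0)

int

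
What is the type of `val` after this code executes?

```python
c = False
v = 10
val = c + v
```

bool + int returns int (False is 0, so 0 + 10 = 10)

int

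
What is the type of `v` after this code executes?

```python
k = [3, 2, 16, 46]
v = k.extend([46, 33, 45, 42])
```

list.extend() returns None

NoneType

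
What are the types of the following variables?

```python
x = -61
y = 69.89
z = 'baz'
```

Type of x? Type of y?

x is int; y is float

int, float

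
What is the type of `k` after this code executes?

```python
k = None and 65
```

'and' returns first falsy value (None)

NoneType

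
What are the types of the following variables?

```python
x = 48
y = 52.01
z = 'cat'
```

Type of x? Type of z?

x is int; z is str

int, str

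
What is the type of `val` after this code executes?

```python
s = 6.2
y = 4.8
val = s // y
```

float // float returns float (floor division preserves float type)

float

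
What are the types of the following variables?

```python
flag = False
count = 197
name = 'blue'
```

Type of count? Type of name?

count is int; name is str

int, str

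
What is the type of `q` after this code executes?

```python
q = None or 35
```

'or' with None returns the other value (35, int)

int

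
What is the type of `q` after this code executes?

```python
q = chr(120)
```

chr() returns str (single character)

str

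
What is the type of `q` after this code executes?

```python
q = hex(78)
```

hex() returns str representation

str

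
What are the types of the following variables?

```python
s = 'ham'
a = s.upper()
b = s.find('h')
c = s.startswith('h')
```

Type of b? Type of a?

str.find() returns int; str.upper() returns str

int, str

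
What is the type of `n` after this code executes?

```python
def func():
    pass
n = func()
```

A function with no return statement returns None

NoneType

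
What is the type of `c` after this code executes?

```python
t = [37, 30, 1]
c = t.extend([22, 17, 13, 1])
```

list.extend() returns None

NoneType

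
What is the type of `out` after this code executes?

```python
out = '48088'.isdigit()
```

str.isdigit() returns bool

bool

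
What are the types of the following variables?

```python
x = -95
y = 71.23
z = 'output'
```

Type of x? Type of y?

x is int; y is float

int, float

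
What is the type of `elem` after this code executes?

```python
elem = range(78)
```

range() returns a range object

range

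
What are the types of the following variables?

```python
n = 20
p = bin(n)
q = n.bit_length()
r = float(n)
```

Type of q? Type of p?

int.bit_length() returns int; bin() returns str

int, str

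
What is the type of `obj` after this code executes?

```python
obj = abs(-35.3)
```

abs() of float returns float

float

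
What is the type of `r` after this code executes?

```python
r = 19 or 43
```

'or' returns the first truthy value (19, which is int)

int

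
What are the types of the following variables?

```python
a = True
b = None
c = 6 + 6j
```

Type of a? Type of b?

a is bool; b is NoneType

bool, NoneType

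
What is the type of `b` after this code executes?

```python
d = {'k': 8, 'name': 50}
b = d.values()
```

.values() returns a dict_values view object

dict_values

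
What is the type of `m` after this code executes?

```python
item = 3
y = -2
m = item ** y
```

int ** negative int returns float

float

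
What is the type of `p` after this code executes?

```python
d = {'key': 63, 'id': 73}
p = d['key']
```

Accessing dict[str, int] with key 'key' returns int value 63

int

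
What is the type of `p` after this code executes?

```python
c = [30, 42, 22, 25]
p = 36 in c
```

'in' operator returns bool

bool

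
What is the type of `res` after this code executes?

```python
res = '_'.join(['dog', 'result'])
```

str.join() returns str

str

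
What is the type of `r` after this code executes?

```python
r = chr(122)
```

chr() returns str (single character)

str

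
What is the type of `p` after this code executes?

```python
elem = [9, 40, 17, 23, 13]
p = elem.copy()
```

list.copy() returns list

list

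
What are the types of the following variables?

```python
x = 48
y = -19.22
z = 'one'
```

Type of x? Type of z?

x is int; z is str

int, str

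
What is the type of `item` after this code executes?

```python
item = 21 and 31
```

'and' returns the last value when all truthy (31, which is int)

int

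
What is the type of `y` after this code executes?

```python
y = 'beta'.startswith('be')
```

str.startswith() returns bool

bool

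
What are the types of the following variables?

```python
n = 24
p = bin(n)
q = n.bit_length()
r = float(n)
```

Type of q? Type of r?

int.bit_length() returns int; float() returns float

int, float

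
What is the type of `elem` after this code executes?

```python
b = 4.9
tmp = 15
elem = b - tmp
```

float - int returns float (4.9 - 15 = -10.1)

float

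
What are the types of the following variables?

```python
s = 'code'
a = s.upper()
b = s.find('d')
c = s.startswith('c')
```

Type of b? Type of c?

str.find() returns int; str.startswith() returns bool

int, bool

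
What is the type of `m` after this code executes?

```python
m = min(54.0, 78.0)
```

min() of floats returns float

float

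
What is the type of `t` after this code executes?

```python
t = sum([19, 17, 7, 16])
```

sum() of ints returns int

int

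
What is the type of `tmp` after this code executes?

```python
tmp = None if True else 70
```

Ternary: condition is True, if branch (None) taken → NoneType

NoneType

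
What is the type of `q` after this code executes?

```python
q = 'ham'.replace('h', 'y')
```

str.replace() returns str

str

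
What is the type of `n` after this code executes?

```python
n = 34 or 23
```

'or' returns the first truthy value (34, which is int)

int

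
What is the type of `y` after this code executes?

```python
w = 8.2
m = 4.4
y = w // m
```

float // float returns float (floor division preserves float type)

float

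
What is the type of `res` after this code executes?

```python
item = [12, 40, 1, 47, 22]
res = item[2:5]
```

Slicing a list always returns a list

list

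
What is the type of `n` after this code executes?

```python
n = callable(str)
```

callable() returns bool

bool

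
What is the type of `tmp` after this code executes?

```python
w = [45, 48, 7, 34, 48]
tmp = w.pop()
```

list.pop() returns the popped element (int here)

int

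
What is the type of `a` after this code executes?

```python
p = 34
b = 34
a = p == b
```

Equality comparison returns bool

bool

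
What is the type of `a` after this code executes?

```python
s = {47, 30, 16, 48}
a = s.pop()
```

Popping from a set of ints returns int

int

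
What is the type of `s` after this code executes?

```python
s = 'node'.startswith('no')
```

str.startswith() returns bool

bool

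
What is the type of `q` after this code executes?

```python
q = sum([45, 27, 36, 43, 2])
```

sum() of ints returns int

int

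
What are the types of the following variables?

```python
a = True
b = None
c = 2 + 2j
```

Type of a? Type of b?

a is bool; b is NoneType

bool, NoneType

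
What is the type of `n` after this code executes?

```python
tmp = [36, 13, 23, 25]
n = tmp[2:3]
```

Slicing a list always returns a list

list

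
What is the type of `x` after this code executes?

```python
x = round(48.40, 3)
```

round() with ndigits arg returns float

float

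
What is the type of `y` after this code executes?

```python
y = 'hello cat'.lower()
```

str.lower() returns str

str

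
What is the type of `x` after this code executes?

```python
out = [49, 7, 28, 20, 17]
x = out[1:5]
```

Slicing a list always returns a list

list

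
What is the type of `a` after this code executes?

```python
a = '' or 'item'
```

'or' returns first truthy value ('item', which is str)

str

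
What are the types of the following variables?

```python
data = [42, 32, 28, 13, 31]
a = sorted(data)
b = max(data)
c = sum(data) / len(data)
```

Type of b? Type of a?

max of ints returns int; sorted() returns list

int, list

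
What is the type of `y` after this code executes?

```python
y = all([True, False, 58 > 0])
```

all() returns bool

bool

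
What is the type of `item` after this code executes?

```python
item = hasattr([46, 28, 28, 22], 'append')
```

hasattr() returns bool

bool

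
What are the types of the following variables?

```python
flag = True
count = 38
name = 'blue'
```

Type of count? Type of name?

count is int; name is str

int, str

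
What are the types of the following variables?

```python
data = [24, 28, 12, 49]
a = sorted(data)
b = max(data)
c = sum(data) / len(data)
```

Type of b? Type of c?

max of ints returns int; int / int returns float

int, float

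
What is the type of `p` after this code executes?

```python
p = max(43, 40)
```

max() of ints returns int

int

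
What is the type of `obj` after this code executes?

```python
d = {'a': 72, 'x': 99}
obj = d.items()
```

dict.items() returns a dict_items view

dict_items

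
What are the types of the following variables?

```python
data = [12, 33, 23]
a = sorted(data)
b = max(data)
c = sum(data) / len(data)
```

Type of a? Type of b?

sorted() returns list; max of ints returns int

list, int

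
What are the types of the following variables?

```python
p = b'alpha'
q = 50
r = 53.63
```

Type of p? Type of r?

p is bytes; r is float

bytes, float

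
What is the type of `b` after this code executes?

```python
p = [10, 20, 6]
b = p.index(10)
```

list.index() returns int

int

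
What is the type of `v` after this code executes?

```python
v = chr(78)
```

chr() returns str (single character)

str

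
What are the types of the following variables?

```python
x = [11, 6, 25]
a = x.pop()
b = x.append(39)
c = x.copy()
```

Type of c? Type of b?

list.copy() returns list; list.append() returns None

list, NoneType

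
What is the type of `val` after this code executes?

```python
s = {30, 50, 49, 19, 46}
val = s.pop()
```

Popping from a set of ints returns int

int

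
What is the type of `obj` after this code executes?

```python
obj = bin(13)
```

bin() returns str representation

str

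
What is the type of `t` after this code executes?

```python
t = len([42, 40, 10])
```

len() always returns int

int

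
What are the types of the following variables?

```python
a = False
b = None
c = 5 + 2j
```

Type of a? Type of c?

a is bool; c is complex

bool, complex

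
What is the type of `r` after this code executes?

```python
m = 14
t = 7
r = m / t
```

int / int always returns float in Python 3 (14 / 7 = 2)

float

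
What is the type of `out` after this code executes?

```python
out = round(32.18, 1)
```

round() with ndigits arg returns float

float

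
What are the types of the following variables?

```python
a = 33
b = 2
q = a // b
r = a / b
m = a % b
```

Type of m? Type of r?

int % int returns int; int / int returns float

int, float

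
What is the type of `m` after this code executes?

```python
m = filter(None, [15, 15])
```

filter() returns a filter iterator object

filter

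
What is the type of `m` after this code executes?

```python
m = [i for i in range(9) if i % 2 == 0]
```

A list comprehension [...] produces a list

list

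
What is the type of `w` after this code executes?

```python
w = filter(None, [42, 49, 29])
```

filter() returns a filter iterator object

filter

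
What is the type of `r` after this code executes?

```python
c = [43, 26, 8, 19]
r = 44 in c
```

'in' operator returns bool

bool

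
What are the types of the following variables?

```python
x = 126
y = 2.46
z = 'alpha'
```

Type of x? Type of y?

x is int; y is float

int, float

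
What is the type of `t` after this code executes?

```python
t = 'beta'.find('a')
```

str.find() returns int (index, or -1)

int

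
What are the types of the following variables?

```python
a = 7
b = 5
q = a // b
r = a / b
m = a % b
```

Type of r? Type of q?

int / int returns float; int // int returns int

float, int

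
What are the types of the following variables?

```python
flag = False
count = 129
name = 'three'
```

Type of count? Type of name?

count is int; name is str

int, str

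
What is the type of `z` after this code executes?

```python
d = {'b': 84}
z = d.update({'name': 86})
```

dict.update() returns None

NoneType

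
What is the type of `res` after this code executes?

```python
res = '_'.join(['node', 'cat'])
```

str.join() returns str

str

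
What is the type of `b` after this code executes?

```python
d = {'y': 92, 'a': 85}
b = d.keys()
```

.keys() returns a dict_keys view object

dict_keys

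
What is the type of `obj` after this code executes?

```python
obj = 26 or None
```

'or' returns first truthy value (26, int)

int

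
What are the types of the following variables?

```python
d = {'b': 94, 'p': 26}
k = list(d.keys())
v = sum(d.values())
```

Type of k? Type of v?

list(...) returns list; sum of int values returns int

list, int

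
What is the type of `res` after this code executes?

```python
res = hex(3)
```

hex() returns str representation

str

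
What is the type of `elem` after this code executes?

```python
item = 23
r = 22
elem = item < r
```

Comparison operators return bool

bool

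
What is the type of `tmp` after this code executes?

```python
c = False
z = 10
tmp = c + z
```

bool + int returns int (False is 0, so 0 + 10 = 10)

int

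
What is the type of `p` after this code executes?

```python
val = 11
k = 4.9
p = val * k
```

int * float returns float (11 * 4.9 = 53.9)

float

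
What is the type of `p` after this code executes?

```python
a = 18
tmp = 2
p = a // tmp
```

int // int returns int (18 // 2 = 9)

int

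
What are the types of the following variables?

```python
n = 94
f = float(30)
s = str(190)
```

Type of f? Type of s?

f is float; s is str

float, str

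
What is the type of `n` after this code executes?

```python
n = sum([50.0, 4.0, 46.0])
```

sum() of floats returns float

float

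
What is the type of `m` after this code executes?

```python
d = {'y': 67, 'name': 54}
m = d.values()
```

.values() returns a dict_values view object

dict_values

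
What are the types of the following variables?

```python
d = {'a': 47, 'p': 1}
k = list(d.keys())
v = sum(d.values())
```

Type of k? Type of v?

list(...) returns list; sum of int values returns int

list, int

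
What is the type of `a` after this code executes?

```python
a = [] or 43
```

'or' returns first truthy value (43, which is int)

int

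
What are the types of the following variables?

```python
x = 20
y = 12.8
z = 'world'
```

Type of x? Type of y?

x is int; y is float

int, float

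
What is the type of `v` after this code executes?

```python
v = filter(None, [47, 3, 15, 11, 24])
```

filter() returns a filter iterator object

filter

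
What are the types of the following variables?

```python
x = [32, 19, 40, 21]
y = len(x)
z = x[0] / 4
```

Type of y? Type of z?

len() returns int; int / int returns float

int, float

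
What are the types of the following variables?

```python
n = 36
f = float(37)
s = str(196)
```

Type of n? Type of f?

n is int; f is float

int, float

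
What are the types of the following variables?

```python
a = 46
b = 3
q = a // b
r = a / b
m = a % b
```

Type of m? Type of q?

int % int returns int; int // int returns int

int, int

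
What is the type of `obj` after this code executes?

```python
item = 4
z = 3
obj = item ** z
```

int ** positive int returns int (4 ** 3 = 64)

int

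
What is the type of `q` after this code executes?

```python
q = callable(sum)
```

callable() returns bool

bool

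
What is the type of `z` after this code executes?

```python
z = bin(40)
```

bin() returns str representation

str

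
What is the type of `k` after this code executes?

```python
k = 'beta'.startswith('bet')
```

str.startswith() returns bool

bool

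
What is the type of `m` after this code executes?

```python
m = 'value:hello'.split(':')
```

str.split() returns list

list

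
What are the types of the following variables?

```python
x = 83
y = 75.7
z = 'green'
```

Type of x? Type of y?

x is int; y is float

int, float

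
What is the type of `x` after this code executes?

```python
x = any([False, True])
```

any() returns bool

bool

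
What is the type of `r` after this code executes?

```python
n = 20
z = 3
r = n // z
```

int // int returns int (20 // 3 = 6)

int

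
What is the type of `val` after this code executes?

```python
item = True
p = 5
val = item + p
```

bool + int returns int (True is 1, so 1 + 5 = 6)

int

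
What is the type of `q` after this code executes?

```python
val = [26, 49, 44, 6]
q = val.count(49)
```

list.count() returns int

int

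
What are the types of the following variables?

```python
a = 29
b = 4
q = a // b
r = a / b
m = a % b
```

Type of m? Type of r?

int % int returns int; int / int returns float

int, float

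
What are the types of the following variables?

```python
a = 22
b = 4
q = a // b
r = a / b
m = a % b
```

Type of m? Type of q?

int % int returns int; int // int returns int

int, int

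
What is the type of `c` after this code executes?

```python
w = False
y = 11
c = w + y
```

bool + int returns int (False is 0, so 0 + 11 = 11)

int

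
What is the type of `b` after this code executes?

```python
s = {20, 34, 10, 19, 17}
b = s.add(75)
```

set.add() returns None (mutates in place)

NoneType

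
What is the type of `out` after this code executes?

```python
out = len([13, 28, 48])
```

len() always returns int

int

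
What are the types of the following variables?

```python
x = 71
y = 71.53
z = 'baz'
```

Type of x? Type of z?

x is int; z is str

int, str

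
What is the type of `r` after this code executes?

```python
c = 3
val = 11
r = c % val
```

int % int returns int (3 % 11 = 3)

int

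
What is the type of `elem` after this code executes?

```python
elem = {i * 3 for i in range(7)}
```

A set comprehension {expr for x in iterable} produces a set

set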